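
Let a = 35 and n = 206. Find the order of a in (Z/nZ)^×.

The order of 35 must divide φ(206) = φ(2)·φ(103) = 1·102 = 102 = 2 · 3 · 17.
Divisors of 102: 1, 2, 3, 6, 17, 34, 51, 102.
Compute 35^d (mod 206) for the divisors d until we hit 1:
35^1 ≡ 35
35^2 ≡ 195
35^3 ≡ 27
35^6 ≡ 111
35^17 ≡ 47
35^34 ≡ 149
35^51 ≡ 205
35^102 ≡ 1
The smallest such exponent is 102, so the order of 35 is 102.

102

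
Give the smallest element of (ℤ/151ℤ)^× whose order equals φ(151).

φ(151) = 151 − 1 = 150 = 2 · 3 · 5^2.
g is a primitive root iff g^(150/q) ≢ 1 (mod 151) for each prime q ∈ {2, 3, 5}.
g = 2: 2^75 ≡ 1 — hits 1, so not a primitive root.
g = 3: 3^75 ≡ 150; 3^50 ≡ 1 — hits 1, so not a primitive root.
g = 4: 4^75 ≡ 1 — hits 1, so not a primitive root.
g = 5: 5^75 ≡ 1 — hits 1, so not a primitive root.
g = 6: 6^75 ≡ 150; 6^50 ≡ 32; 6^30 ≡ 59 — none is 1, so 6 is a primitive root.
So 6 is the smallest generator of (Z/151Z)^×.

6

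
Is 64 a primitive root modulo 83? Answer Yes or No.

No

φ(83) = 83 − 1 = 82 = 2 · 41.
64 is a primitive root mod 83 iff 64^(φ(83)/q) ≢ 1 for every prime q | φ(83), i.e. q ∈ {2, 41}.
64^41 ≡ 1 (mod 83)  [q = 2: ≡ 1 ✗]
64^2 ≡ 29 (mod 83)  [q = 41: ≢ 1 ✓]
64^41 ≡ 1 shows ord(64) | 41, strictly less than φ(83); not a primitive root.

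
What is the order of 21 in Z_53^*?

52

Since 21 ∈ (Z/53Z)^×, its order divides φ(53) = 53 − 1 = 52 = 2^2 · 13.
Divisors of 52: 1, 2, 4, 13, 26, 52.
Check 21^d mod 53 for each divisor in increasing order:
21^1 ≡ 21 (mod 53)
21^2 ≡ 17 (mod 53)
21^4 ≡ 24 (mod 53)
21^13 ≡ 23 (mod 53)
21^26 ≡ 52 (mod 53)
21^52 ≡ 1 (mod 53) ✓
Therefore the multiplicative order of 21 modulo 53 is 52.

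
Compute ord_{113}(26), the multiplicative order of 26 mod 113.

56

Since 26 ∈ (Z/113Z)^×, its order divides φ(113) = 113 − 1 = 112 = 2^4 · 7.
Divisors of 112: 1, 2, 4, 7, 8, 14, 16, 28, 56, 112.
Evaluate successive powers at the divisors of 112:
26^1 ≡ 26 (mod 113)
26^2 ≡ 111 (mod 113)
26^4 ≡ 4 (mod 113)
26^7 ≡ 18 (mod 113)
26^8 ≡ 16 (mod 113)
26^14 ≡ 98 (mod 113)
26^16 ≡ 30 (mod 113)
26^28 ≡ 112 (mod 113)
26^56 ≡ 1 (mod 113) ✓
Hence ord(26) = 56.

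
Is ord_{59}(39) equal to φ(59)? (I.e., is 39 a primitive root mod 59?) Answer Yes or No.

Yes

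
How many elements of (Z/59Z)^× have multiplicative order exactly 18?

φ(59) = 59 − 1 = 58 = 2 · 29.
Since (Z/59Z)^× is cyclic of order 58, the number of elements of order d is φ(d) when d | 58 and 0 otherwise.
18 does not divide 58, so no element of (Z/59Z)^× has order 18.

0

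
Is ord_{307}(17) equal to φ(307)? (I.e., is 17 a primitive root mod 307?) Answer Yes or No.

φ(307) = 307 − 1 = 306 = 2 · 3^2 · 17.
It suffices to check that the order of 17 is not a proper divisor of 306: compute 17^(306/q) for q ∈ {2, 3, 17}.
17^153 ≡ 1 (mod 307)  [q = 2: ≡ 1 ✗]
17^102 ≡ 1 (mod 307)  [q = 3: ≡ 1 ✗]
17^18 ≡ 1 (mod 307)  [q = 17: ≡ 1 ✗]
The check at q = 2 fails, so 17 generates a proper subgroup.

No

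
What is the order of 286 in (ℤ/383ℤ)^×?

191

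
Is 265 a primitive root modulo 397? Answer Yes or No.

No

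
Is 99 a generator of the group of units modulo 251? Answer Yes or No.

φ(251) = 251 − 1 = 250 = 2 · 5^3.
Test 99^(250/q) mod 251 for each prime factor q of 250:
99^125 ≡ 250 (mod 251)  [q = 2: ≢ 1 ✓]
99^50 ≡ 113 (mod 251)  [q = 5: ≢ 1 ✓]
None equal 1, so ord_251(99) = 250: 99 is a primitive root.

Yes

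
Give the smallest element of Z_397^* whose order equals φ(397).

5

φ(397) = 397 − 1 = 396 = 2^2 · 3^2 · 11.
g is a primitive root iff g^(396/q) ≢ 1 (mod 397) for each prime q ∈ {2, 3, 11}.
g = 2: 2^198 ≡ 396; 2^132 ≡ 1 — hits 1, so not a primitive root.
g = 3: 3^198 ≡ 1 — hits 1, so not a primitive root.
g = 4: 4^198 ≡ 1 — hits 1, so not a primitive root.
g = 5: 5^198 ≡ 396; 5^132 ≡ 362; 5^36 ≡ 290 — none is 1, so 5 is a primitive root.
The smallest primitive root modulo 397 is 5.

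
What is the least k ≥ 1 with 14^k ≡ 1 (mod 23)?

Since 14 ∈ (Z/23Z)^×, its order divides φ(23) = 23 − 1 = 22 = 2 · 11.
Divisors of 22: 1, 2, 11, 22.
Compute 14^d (mod 23) for the divisors d until we hit 1:
14^1 ≡ 14
14^2 ≡ 12
14^11 ≡ 22
14^22 ≡ 1
The smallest such exponent is 22, so the order of 14 is 22.

22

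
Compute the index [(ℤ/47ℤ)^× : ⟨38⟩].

1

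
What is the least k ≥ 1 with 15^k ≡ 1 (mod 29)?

28

ord(15) | φ(29) = 29 − 1 = 28 = 2^2 · 7.
Divisors of 28: 1, 2, 4, 7, 14, 28.
Test each divisor d:
15^1 ≡ 15 (mod 29)
15^2 ≡ 22 (mod 29)
15^4 ≡ 20 (mod 29)
15^7 ≡ 17 (mod 29)
15^14 ≡ 28 (mod 29)
15^28 ≡ 1 (mod 29) ✓
Therefore the multiplicative order of 15 modulo 29 is 28.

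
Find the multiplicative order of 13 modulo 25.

By Lagrange's theorem, ord_25(13) divides φ(25) = φ(5^2) = 5·(5−1) = 20 = 2^2 · 5.
Divisors of 20: 1, 2, 4, 5, 10, 20.
Test each divisor d:
13^1 ≡ 13 (mod 25)
13^2 ≡ 19 (mod 25)
13^4 ≡ 11 (mod 25)
13^5 ≡ 18 (mod 25)
13^10 ≡ 24 (mod 25)
13^20 ≡ 1 (mod 25) ✓
So ord_25(13) = 20.

20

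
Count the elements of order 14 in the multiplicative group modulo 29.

6

φ(29) = 29 − 1 = 28 = 2^2 · 7.
In a cyclic group of order 28, there are φ(d) elements of order d for each divisor d of 28, and zero for non-divisors.
14 = 2 · 7 divides 28, and φ(14) = 6.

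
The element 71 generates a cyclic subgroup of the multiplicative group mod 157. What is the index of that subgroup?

4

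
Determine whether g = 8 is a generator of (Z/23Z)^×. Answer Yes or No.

No

φ(23) = 23 − 1 = 22 = 2 · 11.
Test 8^(22/q) mod 23 for each prime factor q of 22:
8^11 ≡ 1 (mod 23)  [q = 2: ≡ 1 ✗]
8^2 ≡ 18 (mod 23)  [q = 11: ≢ 1 ✓]
8^11 ≡ 1 shows ord(8) | 11, strictly less than φ(23); not a primitive root.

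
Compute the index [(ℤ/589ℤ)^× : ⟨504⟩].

Since 504 ∈ (Z/589Z)^×, its order divides φ(589) = φ(19·31) = (19−1)·(31−1) = 18·30 = 540 = 2^2 · 3^3 · 5.
Divisors of 540: 1, 2, 3, 4, 5, 6, 9, 10, 12, 15, 18, 20, 27, 30, 36, 45, 54, 60, 90, 108, 135, 180, 270, 540.
Compute 504^d (mod 589) for the divisors d until we hit 1:
504^1 ≡ 504 (mod 589)
504^2 ≡ 157 (mod 589)
504^3 ≡ 202 (mod 589)
504^4 ≡ 500 (mod 589)
504^5 ≡ 497 (mod 589)
504^6 ≡ 163 (mod 589)
504^9 ≡ 531 (mod 589)
504^10 ≡ 218 (mod 589)
504^12 ≡ 64 (mod 589)
504^15 ≡ 559 (mod 589)
504^18 ≡ 419 (mod 589)
504^20 ≡ 404 (mod 589)
504^27 ≡ 436 (mod 589)
504^30 ≡ 311 (mod 589)
504^36 ≡ 39 (mod 589)
504^45 ≡ 94 (mod 589)
504^54 ≡ 438 (mod 589)
504^60 ≡ 125 (mod 589)
504^90 ≡ 1 (mod 589) ✓
The order of 504 is 90, so the subgroup it generates has 90 elements.
The index is φ(589) / ord(504) = 540 / 90 = 6.

6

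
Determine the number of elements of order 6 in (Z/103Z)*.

2

φ(103) = 103 − 1 = 102 = 2 · 3 · 17.
Since (Z/103Z)^× is cyclic of order 102, the number of elements of order d is φ(d) when d | 102 and 0 otherwise.
6 = 2 · 3 divides 102, and φ(6) = 2.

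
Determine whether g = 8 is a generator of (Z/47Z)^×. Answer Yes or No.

No

φ(47) = 47 − 1 = 46 = 2 · 23.
It suffices to check that the order of 8 is not a proper divisor of 46: compute 8^(46/q) for q ∈ {2, 23}.
8^23 ≡ 1 (mod 47)  [q = 2: ≡ 1 ✗]
8^2 ≡ 17 (mod 47)  [q = 23: ≢ 1 ✓]
8^23 ≡ 1 shows ord(8) | 23, strictly less than φ(47); not a primitive root.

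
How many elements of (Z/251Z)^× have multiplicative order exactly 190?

0

φ(251) = 251 − 1 = 250 = 2 · 5^3.
Since (Z/251Z)^× is cyclic of order 250, the number of elements of order d is φ(d) when d | 250 and 0 otherwise.
190 does not divide 250, so no element of (Z/251Z)^× has order 190.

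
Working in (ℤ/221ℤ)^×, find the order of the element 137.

By Lagrange's theorem, ord_221(137) divides φ(221) = φ(13·17) = (13−1)·(17−1) = 12·16 = 192 = 2^6 · 3.
Divisors of 192: 1, 2, 3, 4, 6, 8, 12, 16, 24, 32, 48, 64, 96, 192.
Evaluate successive powers at the divisors of 192:
137^1 ≡ 137 (mod 221)
137^2 ≡ 205 (mod 221)
137^3 ≡ 18 (mod 221)
137^4 ≡ 35 (mod 221)
137^6 ≡ 103 (mod 221)
137^8 ≡ 120 (mod 221)
137^12 ≡ 1 (mod 221) ✓
Hence ord(137) = 12.

12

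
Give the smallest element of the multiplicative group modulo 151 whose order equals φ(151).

φ(151) = 151 − 1 = 150 = 2 · 3 · 5^2.
Test candidates g = 2, 3, … against the prime factors q ∈ {2, 3, 5} of φ(151): g is a generator iff g^(150/q) ≢ 1 for every such q.
g = 2: 2^75 ≡ 1 — hits 1, so not a primitive root.
g = 3: 3^75 ≡ 150; 3^50 ≡ 1 — hits 1, so not a primitive root.
g = 4: 4^75 ≡ 1 — hits 1, so not a primitive root.
g = 5: 5^75 ≡ 1 — hits 1, so not a primitive root.
g = 6: 6^75 ≡ 150; 6^50 ≡ 32; 6^30 ≡ 59 — none is 1, so 6 is a primitive root.
Hence the least primitive root of 151 is 6.

6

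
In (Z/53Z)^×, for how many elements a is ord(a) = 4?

2

φ(53) = 53 − 1 = 52 = 2^2 · 13.
In a cyclic group of order 52, there are φ(d) elements of order d for each divisor d of 52, and zero for non-divisors.
4 = 2^2 divides 52, and φ(4) = 2.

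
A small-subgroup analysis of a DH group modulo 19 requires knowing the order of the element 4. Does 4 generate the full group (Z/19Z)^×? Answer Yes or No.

φ(19) = 19 − 1 = 18 = 2 · 3^2.
An element g generates (Z/19Z)^× iff g^(18/q) ≢ 1 (mod 19) for each prime q ∈ {2, 3}.
4^9 ≡ 1 (mod 19)  [q = 2: ≡ 1 ✗]
4^6 ≡ 11 (mod 19)  [q = 3: ≢ 1 ✓]
4^9 ≡ 1 shows ord(4) | 9, strictly less than φ(19); not a primitive root.

No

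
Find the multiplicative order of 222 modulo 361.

342

The order of 222 must divide φ(361) = φ(19^2) = 19·(19−1) = 342 = 2 · 3^2 · 19.
Divisors of 342: 1, 2, 3, 6, 9, 18, 19, 38, 57, 114, 171, 342.
Evaluate successive powers at the divisors of 342:
222^1 ≡ 222 (mod 361)
222^2 ≡ 188 (mod 361)
222^3 ≡ 221 (mod 361)
222^6 ≡ 106 (mod 361)
222^9 ≡ 322 (mod 361)
222^18 ≡ 77 (mod 361)
222^19 ≡ 127 (mod 361)
222^38 ≡ 245 (mod 361)
222^57 ≡ 69 (mod 361)
222^114 ≡ 68 (mod 361)
222^171 ≡ 360 (mod 361)
222^342 ≡ 1 (mod 361) ✓
Therefore the multiplicative order of 222 modulo 361 is 342.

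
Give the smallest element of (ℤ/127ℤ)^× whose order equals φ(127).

3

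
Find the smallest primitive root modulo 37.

2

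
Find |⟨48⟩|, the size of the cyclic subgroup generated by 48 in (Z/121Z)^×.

By Lagrange's theorem, ord_121(48) divides φ(121) = φ(11^2) = 11·(11−1) = 110 = 2 · 5 · 11.
Divisors of 110: 1, 2, 5, 10, 11, 22, 55, 110.
Check 48^d mod 121 for each divisor in increasing order:
48^1 ≡ 48 (mod 121)
48^2 ≡ 5 (mod 121)
48^5 ≡ 111 (mod 121)
48^10 ≡ 100 (mod 121)
48^11 ≡ 81 (mod 121)
48^22 ≡ 27 (mod 121)
48^55 ≡ 1 (mod 121) ✓
Hence ord(48) = 55.

55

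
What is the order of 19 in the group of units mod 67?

The order of 19 must divide φ(67) = 67 − 1 = 66 = 2 · 3 · 11.
Divisors of 66: 1, 2, 3, 6, 11, 22, 33, 66.
Evaluate successive powers at the divisors of 66:
19^1 ≡ 19
19^2 ≡ 26
19^3 ≡ 25
19^6 ≡ 22
19^11 ≡ 29
19^22 ≡ 37
19^33 ≡ 1
The smallest such exponent is 33, so the order of 19 is 33.

33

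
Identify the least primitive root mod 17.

3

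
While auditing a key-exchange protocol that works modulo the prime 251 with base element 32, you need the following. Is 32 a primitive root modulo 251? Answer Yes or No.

No

φ(251) = 251 − 1 = 250 = 2 · 5^3.
Test 32^(250/q) mod 251 for each prime factor q of 250:
32^125 ≡ 250 (mod 251)  [q = 2: ≢ 1 ✓]
32^50 ≡ 1 (mod 251)  [q = 5: ≡ 1 ✗]
Since 32^50 ≡ 1, the order of 32 divides 50 < 250, so 32 is not a primitive root.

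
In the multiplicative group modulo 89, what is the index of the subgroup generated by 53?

2

ord(53) | φ(89) = 89 − 1 = 88 = 2^3 · 11.
Divisors of 88: 1, 2, 4, 8, 11, 22, 44, 88.
Evaluate successive powers at the divisors of 88:
53^1 ≡ 53
53^2 ≡ 50
53^4 ≡ 8
53^8 ≡ 64
53^11 ≡ 55
53^22 ≡ 88
53^44 ≡ 1
So ord_89(53) = 44, hence |⟨53⟩| = 44.
[(Z/89Z)^× : ⟨53⟩] = 88/44 = 2.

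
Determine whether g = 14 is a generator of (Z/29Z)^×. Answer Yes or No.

φ(29) = 29 − 1 = 28 = 2^2 · 7.
An element g generates (Z/29Z)^× iff g^(28/q) ≢ 1 (mod 29) for each prime q ∈ {2, 7}.
14^14 ≡ 28 (mod 29)  [q = 2: ≢ 1 ✓]
14^4 ≡ 20 (mod 29)  [q = 7: ≢ 1 ✓]
None equal 1, so ord_29(14) = 28: 14 is a primitive root.

Yes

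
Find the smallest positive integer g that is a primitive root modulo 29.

φ(29) = 29 − 1 = 28 = 2^2 · 7.
g is a primitive root iff g^(28/q) ≢ 1 (mod 29) for each prime q ∈ {2, 7}.
g = 2: 2^14 ≡ 28; 2^4 ≡ 16 — none is 1, so 2 is a primitive root.
Hence the least primitive root of 29 is 2.

2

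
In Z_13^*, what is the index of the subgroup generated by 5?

Since 5 ∈ (Z/13Z)^×, its order divides φ(13) = 13 − 1 = 12 = 2^2 · 3.
Divisors of 12: 1, 2, 3, 4, 6, 12.
Check 5^d mod 13 for each divisor in increasing order:
5^1 ≡ 5 (mod 13)
5^2 ≡ 12 (mod 13)
5^3 ≡ 8 (mod 13)
5^4 ≡ 1 (mod 13) ✓
Thus |⟨5⟩| = ord(5) = 4.
The index is φ(13) / ord(5) = 12 / 4 = 3.

3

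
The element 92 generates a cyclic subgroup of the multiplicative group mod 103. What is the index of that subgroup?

By Lagrange's theorem, ord_103(92) divides φ(103) = 103 − 1 = 102 = 2 · 3 · 17.
Divisors of 102: 1, 2, 3, 6, 17, 34, 51, 102.
Evaluate successive powers at the divisors of 102:
92^1 ≡ 92 (mod 103)
92^2 ≡ 18 (mod 103)
92^3 ≡ 8 (mod 103)
92^6 ≡ 64 (mod 103)
92^17 ≡ 46 (mod 103)
92^34 ≡ 56 (mod 103)
92^51 ≡ 1 (mod 103) ✓
The order of 92 is 51, so the subgroup it generates has 51 elements.
The index is φ(103) / ord(92) = 102 / 51 = 2.

2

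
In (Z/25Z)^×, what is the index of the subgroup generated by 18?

5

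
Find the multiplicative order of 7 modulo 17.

Since 7 ∈ (Z/17Z)^×, its order divides φ(17) = 17 − 1 = 16 = 2^4.
Divisors of 16: 1, 2, 4, 8, 16.
Evaluate successive powers at the divisors of 16:
7^1 ≡ 7 (mod 17)
7^2 ≡ 15 (mod 17)
7^4 ≡ 4 (mod 17)
7^8 ≡ 16 (mod 17)
7^16 ≡ 1 (mod 17) ✓
Therefore the multiplicative order of 7 modulo 17 is 16.

16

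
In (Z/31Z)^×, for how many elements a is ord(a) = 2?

φ(31) = 31 − 1 = 30 = 2 · 3 · 5.
Since (Z/31Z)^× is cyclic of order 30, the number of elements of order d is φ(d) when d | 30 and 0 otherwise.
2 | 30, and φ(2) = 2 − 1 = 1.

1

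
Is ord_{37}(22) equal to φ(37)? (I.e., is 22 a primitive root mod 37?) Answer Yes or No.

φ(37) = 37 − 1 = 36 = 2^2 · 3^2.
It suffices to check that the order of 22 is not a proper divisor of 36: compute 22^(36/q) for q ∈ {2, 3}.
22^18 ≡ 36 (mod 37)  [q = 2: ≢ 1 ✓]
22^12 ≡ 26 (mod 37)  [q = 3: ≢ 1 ✓]
Every test exponent gives a nontrivial residue, hence 22 generates the full group.

Yes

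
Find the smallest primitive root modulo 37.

2

φ(37) = 37 − 1 = 36 = 2^2 · 3^2.
Test candidates g = 2, 3, … against the prime factors q ∈ {2, 3} of φ(37): g is a generator iff g^(36/q) ≢ 1 for every such q.
g = 2: 2^18 ≡ 36; 2^12 ≡ 26 — none is 1, so 2 is a primitive root.
So 2 is the smallest generator of (Z/37Z)^×.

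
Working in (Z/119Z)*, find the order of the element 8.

Since 8 ∈ (Z/119Z)^×, its order divides φ(119) = φ(7·17) = (7−1)·(17−1) = 6·16 = 96 = 2^5 · 3.
Divisors of 96: 1, 2, 3, 4, 6, 8, 12, 16, 24, 32, 48, 96.
Compute 8^d (mod 119) for the divisors d until we hit 1:
8^1 ≡ 8
8^2 ≡ 64
8^3 ≡ 36
8^4 ≡ 50
8^6 ≡ 106
8^8 ≡ 1
The smallest such exponent is 8, so the order of 8 is 8.

8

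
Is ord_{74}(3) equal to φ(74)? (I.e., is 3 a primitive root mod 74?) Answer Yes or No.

No

φ(74) = φ(2)·φ(37) = 1·36 = 36 = 2^2 · 3^2.
An element g generates (Z/74Z)^× iff g^(36/q) ≢ 1 (mod 74) for each prime q ∈ {2, 3}.
3^18 ≡ 1 (mod 74)  [q = 2: ≡ 1 ✗]
3^12 ≡ 47 (mod 74)  [q = 3: ≢ 1 ✓]
The check at q = 2 fails, so 3 generates a proper subgroup.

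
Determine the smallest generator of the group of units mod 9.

2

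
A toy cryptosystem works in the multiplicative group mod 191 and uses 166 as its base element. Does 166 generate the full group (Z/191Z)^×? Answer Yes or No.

φ(191) = 191 − 1 = 190 = 2 · 5 · 19.
166 is a primitive root mod 191 iff 166^(φ(191)/q) ≢ 1 for every prime q | φ(191), i.e. q ∈ {2, 5, 19}.
166^95 ≡ 190 (mod 191)  [q = 2: ≢ 1 ✓]
166^38 ≡ 1 (mod 191)  [q = 5: ≡ 1 ✗]
166^10 ≡ 5 (mod 191)  [q = 19: ≢ 1 ✓]
Since 166^38 ≡ 1, the order of 166 divides 38 < 190, so 166 is not a primitive root.

No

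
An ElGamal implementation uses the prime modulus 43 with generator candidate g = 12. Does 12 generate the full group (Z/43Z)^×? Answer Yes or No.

Yes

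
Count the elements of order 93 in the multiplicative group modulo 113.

0

φ(113) = 113 − 1 = 112 = 2^4 · 7.
(Z/113Z)^× is cyclic (|G| = 112); a cyclic group of order m has exactly φ(d) elements of each order d | m, and none otherwise.
93 does not divide 112, so no element of (Z/113Z)^× has order 93.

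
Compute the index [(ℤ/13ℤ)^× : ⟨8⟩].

The order of 8 must divide φ(13) = 13 − 1 = 12 = 2^2 · 3.
Divisors of 12: 1, 2, 3, 4, 6, 12.
Test each divisor d:
8^1 ≡ 8 (mod 13)
8^2 ≡ 12 (mod 13)
8^3 ≡ 5 (mod 13)
8^4 ≡ 1 (mod 13) ✓
The order of 8 is 4, so the subgroup it generates has 4 elements.
Index = |(Z/13Z)^×| / |⟨8⟩| = 12 / 4 = 3.

3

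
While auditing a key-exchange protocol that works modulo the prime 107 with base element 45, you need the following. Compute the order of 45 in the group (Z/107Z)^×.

The order of 45 must divide φ(107) = 107 − 1 = 106 = 2 · 53.
Divisors of 106: 1, 2, 53, 106.
Evaluate successive powers at the divisors of 106:
45^1 ≡ 45
45^2 ≡ 99
45^53 ≡ 106
45^106 ≡ 1
Hence ord(45) = 106.

106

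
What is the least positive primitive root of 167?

φ(167) = 167 − 1 = 166 = 2 · 83.
g is a primitive root iff g^(166/q) ≢ 1 (mod 167) for each prime q ∈ {2, 83}.
g = 2: 2^83 ≡ 1 — hits 1, so not a primitive root.
g = 3: 3^83 ≡ 1 — hits 1, so not a primitive root.
g = 4: 4^83 ≡ 1 — hits 1, so not a primitive root.
g = 5: 5^83 ≡ 166; 5^2 ≡ 25 — none is 1, so 5 is a primitive root.
The smallest primitive root modulo 167 is 5.

5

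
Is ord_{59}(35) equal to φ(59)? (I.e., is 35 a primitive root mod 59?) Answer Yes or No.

φ(59) = 59 − 1 = 58 = 2 · 29.
It suffices to check that the order of 35 is not a proper divisor of 58: compute 35^(58/q) for q ∈ {2, 29}.
35^29 ≡ 1 (mod 59)  [q = 2: ≡ 1 ✗]
35^2 ≡ 45 (mod 59)  [q = 29: ≢ 1 ✓]
35^29 ≡ 1 shows ord(35) | 29, strictly less than φ(59); not a primitive root.

No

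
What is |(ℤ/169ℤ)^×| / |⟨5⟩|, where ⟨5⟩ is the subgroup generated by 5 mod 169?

3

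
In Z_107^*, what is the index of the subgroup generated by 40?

2

By Lagrange's theorem, ord_107(40) divides φ(107) = 107 − 1 = 106 = 2 · 53.
Divisors of 106: 1, 2, 53, 106.
Test each divisor d:
40^1 ≡ 40 (mod 107)
40^2 ≡ 102 (mod 107)
40^53 ≡ 1 (mod 107) ✓
Thus |⟨40⟩| = ord(40) = 53.
The index is φ(107) / ord(40) = 106 / 53 = 2.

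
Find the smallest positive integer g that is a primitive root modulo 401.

φ(401) = 401 − 1 = 400 = 2^4 · 5^2.
Test candidates g = 2, 3, … against the prime factors q ∈ {2, 5} of φ(401): g is a generator iff g^(400/q) ≢ 1 for every such q.
g = 2: 2^200 ≡ 1 — hits 1, so not a primitive root.
g = 3: 3^200 ≡ 400; 3^80 ≡ 72 — none is 1, so 3 is a primitive root.
The smallest primitive root modulo 401 is 3.

3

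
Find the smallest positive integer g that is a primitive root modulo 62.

φ(62) = φ(2)·φ(31) = 1·30 = 30 = 2 · 3 · 5.
g is a primitive root iff g^(30/q) ≢ 1 (mod 62) for each prime q ∈ {2, 3, 5}.
g = 2: gcd(2, 62) = 2 > 1, not a unit — skip.
g = 3: 3^15 ≡ 61; 3^10 ≡ 25; 3^6 ≡ 47 — none is 1, so 3 is a primitive root.
The smallest primitive root modulo 62 is 3.

3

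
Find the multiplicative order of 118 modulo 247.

ord(118) | φ(247) = φ(13·19) = (13−1)·(19−1) = 12·18 = 216 = 2^3 · 3^3.
Divisors of 216: 1, 2, 3, 4, 6, 8, 9, 12, 18, 24, 27, 36, 54, 72, 108, 216.
Test each divisor d:
118^1 ≡ 118
118^2 ≡ 92
118^3 ≡ 235
118^4 ≡ 66
118^6 ≡ 144
118^8 ≡ 157
118^9 ≡ 1
The smallest such exponent is 9, so the order of 118 is 9.

9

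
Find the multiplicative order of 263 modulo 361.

By Lagrange's theorem, ord_361(263) divides φ(361) = φ(19^2) = 19·(19−1) = 342 = 2 · 3^2 · 19.
Divisors of 342: 1, 2, 3, 6, 9, 18, 19, 38, 57, 114, 171, 342.
Check 263^d mod 361 for each divisor in increasing order:
263^1 ≡ 263 (mod 361)
263^2 ≡ 218 (mod 361)
263^3 ≡ 296 (mod 361)
263^6 ≡ 254 (mod 361)
263^9 ≡ 96 (mod 361)
263^18 ≡ 191 (mod 361)
263^19 ≡ 54 (mod 361)
263^38 ≡ 28 (mod 361)
263^57 ≡ 68 (mod 361)
263^114 ≡ 292 (mod 361)
263^171 ≡ 1 (mod 361) ✓
So ord_361(263) = 171.

171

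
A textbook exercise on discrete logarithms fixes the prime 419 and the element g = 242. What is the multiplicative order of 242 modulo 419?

418

By Lagrange's theorem, ord_419(242) divides φ(419) = 419 − 1 = 418 = 2 · 11 · 19.
Divisors of 418: 1, 2, 11, 19, 22, 38, 209, 418.
Compute 242^d (mod 419) for the divisors d until we hit 1:
242^1 ≡ 242 (mod 419)
242^2 ≡ 323 (mod 419)
242^11 ≡ 90 (mod 419)
242^19 ≡ 360 (mod 419)
242^22 ≡ 139 (mod 419)
242^38 ≡ 129 (mod 419)
242^209 ≡ 418 (mod 419)
242^418 ≡ 1 (mod 419) ✓
The smallest such exponent is 418, so the order of 242 is 418.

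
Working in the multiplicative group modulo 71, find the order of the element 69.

By Lagrange's theorem, ord_71(69) divides φ(71) = 71 − 1 = 70 = 2 · 5 · 7.
Divisors of 70: 1, 2, 5, 7, 10, 14, 35, 70.
Evaluate successive powers at the divisors of 70:
69^1 ≡ 69 (mod 71)
69^2 ≡ 4 (mod 71)
69^5 ≡ 39 (mod 71)
69^7 ≡ 14 (mod 71)
69^10 ≡ 30 (mod 71)
69^14 ≡ 54 (mod 71)
69^35 ≡ 70 (mod 71)
69^70 ≡ 1 (mod 71) ✓
The smallest such exponent is 70, so the order of 69 is 70.

70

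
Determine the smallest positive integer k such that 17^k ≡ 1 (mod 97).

The order of 17 must divide φ(97) = 97 − 1 = 96 = 2^5 · 3.
Divisors of 96: 1, 2, 3, 4, 6, 8, 12, 16, 24, 32, 48, 96.
Evaluate successive powers at the divisors of 96:
17^1 ≡ 17
17^2 ≡ 95
17^3 ≡ 63
17^4 ≡ 4
17^6 ≡ 89
17^8 ≡ 16
17^12 ≡ 64
17^16 ≡ 62
17^24 ≡ 22
17^32 ≡ 61
17^48 ≡ 96
17^96 ≡ 1
Hence ord(17) = 96.

96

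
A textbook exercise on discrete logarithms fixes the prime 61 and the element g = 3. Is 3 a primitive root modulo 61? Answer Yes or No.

No

φ(61) = 61 − 1 = 60 = 2^2 · 3 · 5.
It suffices to check that the order of 3 is not a proper divisor of 60: compute 3^(60/q) for q ∈ {2, 3, 5}.
3^30 ≡ 1 (mod 61)  [q = 2: ≡ 1 ✗]
3^20 ≡ 1 (mod 61)  [q = 3: ≡ 1 ✗]
3^12 ≡ 9 (mod 61)  [q = 5: ≢ 1 ✓]
Since 3^30 ≡ 1, the order of 3 divides 30 < 60, so 3 is not a primitive root.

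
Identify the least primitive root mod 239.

φ(239) = 239 − 1 = 238 = 2 · 7 · 17.
Test candidates g = 2, 3, … against the prime factors q ∈ {2, 7, 17} of φ(239): g is a generator iff g^(238/q) ≢ 1 for every such q.
g = 2: 2^119 ≡ 1 — hits 1, so not a primitive root.
g = 3: 3^119 ≡ 1 — hits 1, so not a primitive root.
g = 4: 4^119 ≡ 1 — hits 1, so not a primitive root.
g = 5: 5^119 ≡ 1 — hits 1, so not a primitive root.
g = 6: 6^119 ≡ 1 — hits 1, so not a primitive root.
g = 7: 7^119 ≡ 238; 7^34 ≡ 24; 7^14 ≡ 211 — none is 1, so 7 is a primitive root.
So 7 is the smallest generator of (Z/239Z)^×.

7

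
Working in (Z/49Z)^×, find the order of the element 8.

7

By Lagrange's theorem, ord_49(8) divides φ(49) = φ(7^2) = 7·(7−1) = 42 = 2 · 3 · 7.
Divisors of 42: 1, 2, 3, 6, 7, 14, 21, 42.
Test each divisor d:
8^1 ≡ 8
8^2 ≡ 15
8^3 ≡ 22
8^6 ≡ 43
8^7 ≡ 1
The smallest such exponent is 7, so the order of 8 is 7.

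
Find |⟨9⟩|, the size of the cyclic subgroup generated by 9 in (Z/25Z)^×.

10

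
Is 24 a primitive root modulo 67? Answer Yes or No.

φ(67) = 67 − 1 = 66 = 2 · 3 · 11.
24 is a primitive root mod 67 iff 24^(φ(67)/q) ≢ 1 for every prime q | φ(67), i.e. q ∈ {2, 3, 11}.
24^33 ≡ 1 (mod 67)  [q = 2: ≡ 1 ✗]
24^22 ≡ 1 (mod 67)  [q = 3: ≡ 1 ✗]
24^6 ≡ 15 (mod 67)  [q = 11: ≢ 1 ✓]
24^33 ≡ 1 shows ord(24) | 33, strictly less than φ(67); not a primitive root.

No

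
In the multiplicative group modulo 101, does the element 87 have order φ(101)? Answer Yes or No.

No

φ(101) = 101 − 1 = 100 = 2^2 · 5^2.
It suffices to check that the order of 87 is not a proper divisor of 100: compute 87^(100/q) for q ∈ {2, 5}.
87^50 ≡ 1 (mod 101)  [q = 2: ≡ 1 ✗]
87^20 ≡ 1 (mod 101)  [q = 5: ≡ 1 ✗]
The check at q = 2 fails, so 87 generates a proper subgroup.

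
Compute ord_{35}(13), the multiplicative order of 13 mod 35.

By Lagrange's theorem, ord_35(13) divides φ(35) = φ(5·7) = (5−1)·(7−1) = 4·6 = 24 = 2^3 · 3.
Divisors of 24: 1, 2, 3, 4, 6, 8, 12, 24.
Evaluate successive powers at the divisors of 24:
13^1 ≡ 13 (mod 35)
13^2 ≡ 29 (mod 35)
13^3 ≡ 27 (mod 35)
13^4 ≡ 1 (mod 35) ✓
Hence ord(13) = 4.

4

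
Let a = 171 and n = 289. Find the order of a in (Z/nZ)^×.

17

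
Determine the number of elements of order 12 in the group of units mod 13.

φ(13) = 13 − 1 = 12 = 2^2 · 3.
In a cyclic group of order 12, there are φ(d) elements of order d for each divisor d of 12, and zero for non-divisors.
12 = 2^2 · 3 divides 12, and φ(12) = 4.

4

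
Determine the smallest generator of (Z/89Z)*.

3

φ(89) = 89 − 1 = 88 = 2^3 · 11.
g is a primitive root iff g^(88/q) ≢ 1 (mod 89) for each prime q ∈ {2, 11}.
g = 2: 2^44 ≡ 1 — hits 1, so not a primitive root.
g = 3: 3^44 ≡ 88; 3^8 ≡ 64 — none is 1, so 3 is a primitive root.
Hence the least primitive root of 89 is 3.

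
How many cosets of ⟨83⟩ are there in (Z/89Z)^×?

Since 83 ∈ (Z/89Z)^×, its order divides φ(89) = 89 − 1 = 88 = 2^3 · 11.
Divisors of 88: 1, 2, 4, 8, 11, 22, 44, 88.
Test each divisor d:
83^1 ≡ 83 (mod 89)
83^2 ≡ 36 (mod 89)
83^4 ≡ 50 (mod 89)
83^8 ≡ 8 (mod 89)
83^11 ≡ 52 (mod 89)
83^22 ≡ 34 (mod 89)
83^44 ≡ 88 (mod 89)
83^88 ≡ 1 (mod 89) ✓
So ord_89(83) = 88, hence |⟨83⟩| = 88.
Index = |(Z/89Z)^×| / |⟨83⟩| = 88 / 88 = 1.

1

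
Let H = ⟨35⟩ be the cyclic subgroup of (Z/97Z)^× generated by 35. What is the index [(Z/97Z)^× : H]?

By Lagrange's theorem, ord_97(35) divides φ(97) = 97 − 1 = 96 = 2^5 · 3.
Divisors of 96: 1, 2, 3, 4, 6, 8, 12, 16, 24, 32, 48, 96.
Evaluate successive powers at the divisors of 96:
35^1 ≡ 35 (mod 97)
35^2 ≡ 61 (mod 97)
35^3 ≡ 1 (mod 97) ✓
So ord_97(35) = 3, hence |⟨35⟩| = 3.
[(Z/97Z)^× : ⟨35⟩] = 96/3 = 32.

32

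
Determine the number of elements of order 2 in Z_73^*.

φ(73) = 73 − 1 = 72 = 2^3 · 3^2.
In a cyclic group of order 72, there are φ(d) elements of order d for each divisor d of 72, and zero for non-divisors.
2 | 72, and φ(2) = 2 − 1 = 1.

1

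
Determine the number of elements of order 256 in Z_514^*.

φ(514) = φ(2)·φ(257) = 1·256 = 256 = 2^8.
Since (Z/514Z)^× is cyclic of order 256, the number of elements of order d is φ(d) when d | 256 and 0 otherwise.
256 = 2^8 divides 256, and φ(256) = 128.

128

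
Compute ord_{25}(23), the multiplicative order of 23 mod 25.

20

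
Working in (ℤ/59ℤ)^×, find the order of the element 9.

29

Since 9 ∈ (Z/59Z)^×, its order divides φ(59) = 59 − 1 = 58 = 2 · 29.
Divisors of 58: 1, 2, 29, 58.
Check 9^d mod 59 for each divisor in increasing order:
9^1 ≡ 9
9^2 ≡ 22
9^29 ≡ 1
Therefore the multiplicative order of 9 modulo 59 is 29.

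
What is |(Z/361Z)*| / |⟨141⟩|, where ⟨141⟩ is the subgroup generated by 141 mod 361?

3

Since 141 ∈ (Z/361Z)^×, its order divides φ(361) = φ(19^2) = 19·(19−1) = 342 = 2 · 3^2 · 19.
Divisors of 342: 1, 2, 3, 6, 9, 18, 19, 38, 57, 114, 171, 342.
Evaluate successive powers at the divisors of 342:
141^1 ≡ 141 (mod 361)
141^2 ≡ 26 (mod 361)
141^3 ≡ 56 (mod 361)
141^6 ≡ 248 (mod 361)
141^9 ≡ 170 (mod 361)
141^18 ≡ 20 (mod 361)
141^19 ≡ 293 (mod 361)
141^38 ≡ 292 (mod 361)
141^57 ≡ 360 (mod 361)
141^114 ≡ 1 (mod 361) ✓
The order of 141 is 114, so the subgroup it generates has 114 elements.
Index = |(Z/361Z)^×| / |⟨141⟩| = 342 / 114 = 3.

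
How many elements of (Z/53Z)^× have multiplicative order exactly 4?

2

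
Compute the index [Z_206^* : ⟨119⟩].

ord(119) | φ(206) = φ(2)·φ(103) = 1·102 = 102 = 2 · 3 · 17.
Divisors of 102: 1, 2, 3, 6, 17, 34, 51, 102.
Test each divisor d:
119^1 ≡ 119
119^2 ≡ 153
119^3 ≡ 79
119^6 ≡ 61
119^17 ≡ 159
119^34 ≡ 149
119^51 ≡ 1
The order of 119 is 51, so the subgroup it generates has 51 elements.
[(Z/206Z)^× : ⟨119⟩] = 102/51 = 2.

2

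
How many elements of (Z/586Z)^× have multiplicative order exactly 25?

φ(586) = φ(2)·φ(293) = 1·292 = 292 = 2^2 · 73.
Since (Z/586Z)^× is cyclic of order 292, the number of elements of order d is φ(d) when d | 292 and 0 otherwise.
Here 292 is not a multiple of 25, so there are no elements of order 25.

0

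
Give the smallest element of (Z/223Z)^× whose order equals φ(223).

3

φ(223) = 223 − 1 = 222 = 2 · 3 · 37.
g is a primitive root iff g^(222/q) ≢ 1 (mod 223) for each prime q ∈ {2, 3, 37}.
g = 2: 2^111 ≡ 1 — hits 1, so not a primitive root.
g = 3: 3^111 ≡ 222; 3^74 ≡ 183; 3^6 ≡ 60 — none is 1, so 3 is a primitive root.
Hence the least primitive root of 223 is 3.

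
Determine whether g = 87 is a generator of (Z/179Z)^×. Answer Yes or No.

φ(179) = 179 − 1 = 178 = 2 · 89.
An element g generates (Z/179Z)^× iff g^(178/q) ≢ 1 (mod 179) for each prime q ∈ {2, 89}.
87^89 ≡ 1 (mod 179)  [q = 2: ≡ 1 ✗]
87^2 ≡ 51 (mod 179)  [q = 89: ≢ 1 ✓]
87^89 ≡ 1 shows ord(87) | 89, strictly less than φ(179); not a primitive root.

No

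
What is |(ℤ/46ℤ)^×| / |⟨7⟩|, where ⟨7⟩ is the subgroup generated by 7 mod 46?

1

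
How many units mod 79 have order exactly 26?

12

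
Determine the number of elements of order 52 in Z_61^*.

0

φ(61) = 61 − 1 = 60 = 2^2 · 3 · 5.
Since (Z/61Z)^× is cyclic of order 60, the number of elements of order d is φ(d) when d | 60 and 0 otherwise.
Here 60 is not a multiple of 52, so there are no elements of order 52.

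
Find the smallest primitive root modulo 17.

φ(17) = 17 − 1 = 16 = 2^4.
Test candidates g = 2, 3, … against the prime factors q ∈ {2} of φ(17): g is a generator iff g^(16/q) ≢ 1 for every such q.
g = 2: 2^8 ≡ 1 — hits 1, so not a primitive root.
g = 3: 3^8 ≡ 16 — none is 1, so 3 is a primitive root.
The smallest primitive root modulo 17 is 3.

3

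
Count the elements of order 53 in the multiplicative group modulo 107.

φ(107) = 107 − 1 = 106 = 2 · 53.
In a cyclic group of order 106, there are φ(d) elements of order d for each divisor d of 106, and zero for non-divisors.
53 | 106, and φ(53) = 53 − 1 = 52.

52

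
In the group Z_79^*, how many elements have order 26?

12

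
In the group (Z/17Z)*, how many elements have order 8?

4

φ(17) = 17 − 1 = 16 = 2^4.
(Z/17Z)^× is cyclic (|G| = 16); a cyclic group of order m has exactly φ(d) elements of each order d | m, and none otherwise.
8 = 2^3 divides 16, and φ(8) = 4.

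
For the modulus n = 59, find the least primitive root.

φ(59) = 59 − 1 = 58 = 2 · 29.
Test candidates g = 2, 3, … against the prime factors q ∈ {2, 29} of φ(59): g is a generator iff g^(58/q) ≢ 1 for every such q.
g = 2: 2^29 ≡ 58; 2^2 ≡ 4 — none is 1, so 2 is a primitive root.
Hence the least primitive root of 59 is 2.

2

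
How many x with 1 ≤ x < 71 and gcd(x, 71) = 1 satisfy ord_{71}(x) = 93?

0

φ(71) = 71 − 1 = 70 = 2 · 5 · 7.
In a cyclic group of order 70, there are φ(d) elements of order d for each divisor d of 70, and zero for non-divisors.
Since 93 ∤ 70, the count is 0.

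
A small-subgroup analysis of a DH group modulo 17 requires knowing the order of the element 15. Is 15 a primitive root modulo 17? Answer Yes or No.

No

φ(17) = 17 − 1 = 16 = 2^4.
Test 15^(16/q) mod 17 for each prime factor q of 16:
15^8 ≡ 1 (mod 17)  [q = 2: ≡ 1 ✗]
The check at q = 2 fails, so 15 generates a proper subgroup.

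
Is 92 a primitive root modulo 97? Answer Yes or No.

Yes

φ(97) = 97 − 1 = 96 = 2^5 · 3.
It suffices to check that the order of 92 is not a proper divisor of 96: compute 92^(96/q) for q ∈ {2, 3}.
92^48 ≡ 96 (mod 97)  [q = 2: ≢ 1 ✓]
92^32 ≡ 35 (mod 97)  [q = 3: ≢ 1 ✓]
All checks pass, so 92 has order 96 and is a primitive root modulo 97.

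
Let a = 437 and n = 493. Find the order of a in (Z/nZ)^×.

Since 437 ∈ (Z/493Z)^×, its order divides φ(493) = φ(17·29) = (17−1)·(29−1) = 16·28 = 448 = 2^6 · 7.
Divisors of 448: 1, 2, 4, 7, 8, 14, 16, 28, 32, 56, 64, 112, 224, 448.
Compute 437^d (mod 493) for the divisors d until we hit 1:
437^1 ≡ 437
437^2 ≡ 178
437^4 ≡ 132
437^7 ≡ 41
437^8 ≡ 169
437^14 ≡ 202
437^16 ≡ 460
437^28 ≡ 378
437^32 ≡ 103
437^56 ≡ 407
437^64 ≡ 256
437^112 ≡ 1
Therefore the multiplicative order of 437 modulo 493 is 112.

112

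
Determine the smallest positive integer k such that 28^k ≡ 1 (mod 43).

Since 28 ∈ (Z/43Z)^×, its order divides φ(43) = 43 − 1 = 42 = 2 · 3 · 7.
Divisors of 42: 1, 2, 3, 6, 7, 14, 21, 42.
Test each divisor d:
28^1 ≡ 28
28^2 ≡ 10
28^3 ≡ 22
28^6 ≡ 11
28^7 ≡ 7
28^14 ≡ 6
28^21 ≡ 42
28^42 ≡ 1
Therefore the multiplicative order of 28 modulo 43 is 42.

42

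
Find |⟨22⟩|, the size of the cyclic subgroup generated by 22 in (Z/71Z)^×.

70

By Lagrange's theorem, ord_71(22) divides φ(71) = 71 − 1 = 70 = 2 · 5 · 7.
Divisors of 70: 1, 2, 5, 7, 10, 14, 35, 70.
Compute 22^d (mod 71) for the divisors d until we hit 1:
22^1 ≡ 22
22^2 ≡ 58
22^5 ≡ 26
22^7 ≡ 17
22^10 ≡ 37
22^14 ≡ 5
22^35 ≡ 70
22^70 ≡ 1
Therefore the multiplicative order of 22 modulo 71 is 70.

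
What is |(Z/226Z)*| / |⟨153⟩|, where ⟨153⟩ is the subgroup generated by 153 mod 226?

7

ord(153) | φ(226) = φ(2)·φ(113) = 1·112 = 112 = 2^4 · 7.
Divisors of 112: 1, 2, 4, 7, 8, 14, 16, 28, 56, 112.
Compute 153^d (mod 226) for the divisors d until we hit 1:
153^1 ≡ 153 (mod 226)
153^2 ≡ 131 (mod 226)
153^4 ≡ 211 (mod 226)
153^7 ≡ 161 (mod 226)
153^8 ≡ 225 (mod 226)
153^14 ≡ 157 (mod 226)
153^16 ≡ 1 (mod 226) ✓
So ord_226(153) = 16, hence |⟨153⟩| = 16.
Index = |(Z/226Z)^×| / |⟨153⟩| = 112 / 16 = 7.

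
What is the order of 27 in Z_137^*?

136

Since 27 ∈ (Z/137Z)^×, its order divides φ(137) = 137 − 1 = 136 = 2^3 · 17.
Divisors of 136: 1, 2, 4, 8, 17, 34, 68, 136.
Test each divisor d:
27^1 ≡ 27 (mod 137)
27^2 ≡ 44 (mod 137)
27^4 ≡ 18 (mod 137)
27^8 ≡ 50 (mod 137)
27^17 ≡ 96 (mod 137)
27^34 ≡ 37 (mod 137)
27^68 ≡ 136 (mod 137)
27^136 ≡ 1 (mod 137) ✓
Therefore the multiplicative order of 27 modulo 137 is 136.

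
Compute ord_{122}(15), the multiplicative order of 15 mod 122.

15

The order of 15 must divide φ(122) = φ(2)·φ(61) = 1·60 = 60 = 2^2 · 3 · 5.
Divisors of 60: 1, 2, 3, 4, 5, 6, 10, 12, 15, 20, 30, 60.
Test each divisor d:
15^1 ≡ 15
15^2 ≡ 103
15^3 ≡ 81
15^4 ≡ 117
15^5 ≡ 47
15^6 ≡ 95
15^10 ≡ 13
15^12 ≡ 119
15^15 ≡ 1
The smallest such exponent is 15, so the order of 15 is 15.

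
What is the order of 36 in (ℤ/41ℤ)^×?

20

Since 36 ∈ (Z/41Z)^×, its order divides φ(41) = 41 − 1 = 40 = 2^3 · 5.
Divisors of 40: 1, 2, 4, 5, 8, 10, 20, 40.
Compute 36^d (mod 41) for the divisors d until we hit 1:
36^1 ≡ 36 (mod 41)
36^2 ≡ 25 (mod 41)
36^4 ≡ 10 (mod 41)
36^5 ≡ 32 (mod 41)
36^8 ≡ 18 (mod 41)
36^10 ≡ 40 (mod 41)
36^20 ≡ 1 (mod 41) ✓
The smallest such exponent is 20, so the order of 36 is 20.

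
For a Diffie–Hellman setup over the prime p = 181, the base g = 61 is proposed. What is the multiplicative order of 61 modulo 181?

36

The order of 61 must divide φ(181) = 181 − 1 = 180 = 2^2 · 3^2 · 5.
Divisors of 180: 1, 2, 3, 4, 5, 6, 9, 10, 12, 15, 18, 20, 30, 36, 45, 60, 90, 180.
Test each divisor d:
61^1 ≡ 61 (mod 181)
61^2 ≡ 101 (mod 181)
61^3 ≡ 7 (mod 181)
61^4 ≡ 65 (mod 181)
61^5 ≡ 164 (mod 181)
61^6 ≡ 49 (mod 181)
61^9 ≡ 162 (mod 181)
61^10 ≡ 108 (mod 181)
61^12 ≡ 48 (mod 181)
61^15 ≡ 155 (mod 181)
61^18 ≡ 180 (mod 181)
61^20 ≡ 80 (mod 181)
61^30 ≡ 133 (mod 181)
61^36 ≡ 1 (mod 181) ✓
So ord_181(61) = 36.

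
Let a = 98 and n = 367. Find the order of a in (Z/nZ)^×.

By Lagrange's theorem, ord_367(98) divides φ(367) = 367 − 1 = 366 = 2 · 3 · 61.
Divisors of 366: 1, 2, 3, 6, 61, 122, 183, 366.
Test each divisor d:
98^1 ≡ 98 (mod 367)
98^2 ≡ 62 (mod 367)
98^3 ≡ 204 (mod 367)
98^6 ≡ 145 (mod 367)
98^61 ≡ 83 (mod 367)
98^122 ≡ 283 (mod 367)
98^183 ≡ 1 (mod 367) ✓
The smallest such exponent is 183, so the order of 98 is 183.

183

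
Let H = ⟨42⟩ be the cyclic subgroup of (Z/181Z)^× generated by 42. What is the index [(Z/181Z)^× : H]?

ord(42) | φ(181) = 181 − 1 = 180 = 2^2 · 3^2 · 5.
Divisors of 180: 1, 2, 3, 4, 5, 6, 9, 10, 12, 15, 18, 20, 30, 36, 45, 60, 90, 180.
Evaluate successive powers at the divisors of 180:
42^1 ≡ 42 (mod 181)
42^2 ≡ 135 (mod 181)
42^3 ≡ 59 (mod 181)
42^4 ≡ 125 (mod 181)
42^5 ≡ 1 (mod 181) ✓
Thus |⟨42⟩| = ord(42) = 5.
Index = |(Z/181Z)^×| / |⟨42⟩| = 180 / 5 = 36.

36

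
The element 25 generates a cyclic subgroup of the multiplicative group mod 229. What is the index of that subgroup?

4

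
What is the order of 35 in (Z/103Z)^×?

102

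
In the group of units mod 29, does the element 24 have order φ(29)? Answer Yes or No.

φ(29) = 29 − 1 = 28 = 2^2 · 7.
Test 24^(28/q) mod 29 for each prime factor q of 28:
24^14 ≡ 1 (mod 29)  [q = 2: ≡ 1 ✗]
24^4 ≡ 16 (mod 29)  [q = 7: ≢ 1 ✓]
Since 24^14 ≡ 1, the order of 24 divides 14 < 28, so 24 is not a primitive root.

No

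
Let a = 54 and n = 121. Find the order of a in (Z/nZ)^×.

22

Since 54 ∈ (Z/121Z)^×, its order divides φ(121) = φ(11^2) = 11·(11−1) = 110 = 2 · 5 · 11.
Divisors of 110: 1, 2, 5, 10, 11, 22, 55, 110.
Test each divisor d:
54^1 ≡ 54 (mod 121)
54^2 ≡ 12 (mod 121)
54^5 ≡ 32 (mod 121)
54^10 ≡ 56 (mod 121)
54^11 ≡ 120 (mod 121)
54^22 ≡ 1 (mod 121) ✓
The smallest such exponent is 22, so the order of 54 is 22.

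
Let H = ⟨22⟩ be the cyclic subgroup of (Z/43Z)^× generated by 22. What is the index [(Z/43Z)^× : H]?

The order of 22 must divide φ(43) = 43 − 1 = 42 = 2 · 3 · 7.
Divisors of 42: 1, 2, 3, 6, 7, 14, 21, 42.
Test each divisor d:
22^1 ≡ 22
22^2 ≡ 11
22^3 ≡ 27
22^6 ≡ 41
22^7 ≡ 42
22^14 ≡ 1
The order of 22 is 14, so the subgroup it generates has 14 elements.
Index = |(Z/43Z)^×| / |⟨22⟩| = 42 / 14 = 3.

3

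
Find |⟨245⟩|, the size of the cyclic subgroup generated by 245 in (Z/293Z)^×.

292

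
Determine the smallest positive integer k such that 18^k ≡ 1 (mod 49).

The order of 18 must divide φ(49) = φ(7^2) = 7·(7−1) = 42 = 2 · 3 · 7.
Divisors of 42: 1, 2, 3, 6, 7, 14, 21, 42.
Evaluate successive powers at the divisors of 42:
18^1 ≡ 18 (mod 49)
18^2 ≡ 30 (mod 49)
18^3 ≡ 1 (mod 49) ✓
Hence ord(18) = 3.

3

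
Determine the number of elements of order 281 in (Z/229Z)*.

0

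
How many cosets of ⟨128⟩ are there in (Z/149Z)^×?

1

Since 128 ∈ (Z/149Z)^×, its order divides φ(149) = 149 − 1 = 148 = 2^2 · 37.
Divisors of 148: 1, 2, 4, 37, 74, 148.
Evaluate successive powers at the divisors of 148:
128^1 ≡ 128 (mod 149)
128^2 ≡ 143 (mod 149)
128^4 ≡ 36 (mod 149)
128^37 ≡ 44 (mod 149)
128^74 ≡ 148 (mod 149)
128^148 ≡ 1 (mod 149) ✓
The order of 128 is 148, so the subgroup it generates has 148 elements.
The index is φ(149) / ord(128) = 148 / 148 = 1.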